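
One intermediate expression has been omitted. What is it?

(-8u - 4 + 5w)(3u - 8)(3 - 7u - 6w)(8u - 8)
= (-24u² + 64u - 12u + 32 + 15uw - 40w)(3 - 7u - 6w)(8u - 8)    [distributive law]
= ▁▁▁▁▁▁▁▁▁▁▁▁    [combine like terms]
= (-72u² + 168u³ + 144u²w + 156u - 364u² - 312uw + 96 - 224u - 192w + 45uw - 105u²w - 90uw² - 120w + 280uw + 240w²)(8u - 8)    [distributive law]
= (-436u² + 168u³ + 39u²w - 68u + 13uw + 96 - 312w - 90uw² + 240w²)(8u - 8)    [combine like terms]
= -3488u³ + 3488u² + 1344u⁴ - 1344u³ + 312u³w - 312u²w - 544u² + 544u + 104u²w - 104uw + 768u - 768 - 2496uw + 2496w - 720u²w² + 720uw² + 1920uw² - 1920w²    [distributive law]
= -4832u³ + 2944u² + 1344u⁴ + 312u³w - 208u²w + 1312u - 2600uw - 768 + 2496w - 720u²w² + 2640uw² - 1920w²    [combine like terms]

By combine like terms:

(-24u² + 52u + 32 + 15uw - 40w)(3 - 7u - 6w)(8u - 8)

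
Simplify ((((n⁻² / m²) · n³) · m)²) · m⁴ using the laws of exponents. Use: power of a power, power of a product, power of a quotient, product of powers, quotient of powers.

((((n⁻² / m²) · n³) · m)²) · m⁴
= ((((n⁻² / m²) · n³)²) · (m²)) · m⁴    [power of a product]
= ((((n⁻² / m²)²) · ((n³)²)) · (m²)) · m⁴    [power of a product]
= (((((n⁻²)²) / ((m²)²)) · ((n³)²)) · (m²)) · m⁴    [power of a quotient]
= (((n⁻⁴ / ((m²)²)) · ((n³)²)) · (m²)) · m⁴    [power of a power]
= (((n⁻⁴ / m⁴) · ((n³)²)) · (m²)) · m⁴    [power of a power]
= (((n⁻⁴ / m⁴) · n⁶) · (m²)) · m⁴    [power of a power]
= m²n²    [quotient of powers; product of powers]

m²n²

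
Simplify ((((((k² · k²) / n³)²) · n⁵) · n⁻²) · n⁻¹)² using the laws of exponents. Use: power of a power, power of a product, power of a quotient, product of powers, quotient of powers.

((((((k² · k²) / n³)²) · n⁵) · n⁻²) · n⁻¹)²
= ((((((k² · k²) / n³)²) · n⁵) · n⁻²)²) · ((n⁻¹)²)    [power of a product]
= ((((((k² · k²) / n³)²) · n⁵)²) · ((n⁻²)²)) · ((n⁻¹)²)    [power of a product]
= ((((((k² · k²) / n³)²)²) · ((n⁵)²)) · ((n⁻²)²)) · ((n⁻¹)²)    [power of a product]
= (((((k² · k²) / n³)⁴) · ((n⁵)²)) · ((n⁻²)²)) · ((n⁻¹)²)    [power of a power]
= (((((k² · k²)⁴) / ((n³)⁴)) · ((n⁵)²)) · ((n⁻²)²)) · ((n⁻¹)²)    [power of a quotient]
= ((((((k²)⁴) · ((k²)⁴)) / ((n³)⁴)) · ((n⁵)²)) · ((n⁻²)²)) · ((n⁻¹)²)    [power of a product]
= ((((k⁸ · ((k²)⁴)) / ((n³)⁴)) · ((n⁵)²)) · ((n⁻²)²)) · ((n⁻¹)²)    [power of a power]
= ((((k⁸ · k⁸) / ((n³)⁴)) · ((n⁵)²)) · ((n⁻²)²)) · ((n⁻¹)²)    [power of a power]
= (((k¹⁶ / ((n³)⁴)) · ((n⁵)²)) · ((n⁻²)²)) · ((n⁻¹)²)    [product of powers]
= (((k¹⁶ / n¹²) · ((n⁵)²)) · ((n⁻²)²)) · ((n⁻¹)²)    [power of a power]
= (((k¹⁶ / n¹²) · n¹⁰) · ((n⁻²)²)) · ((n⁻¹)²)    [power of a power]
= (((k¹⁶ / n¹²) · n¹⁰) · n⁻⁴) · ((n⁻¹)²)    [power of a power]
= (((k¹⁶ / n¹²) · n¹⁰) · n⁻⁴) · n⁻²    [power of a power]
= k¹⁶n⁻⁸    [quotient of powers; product of powers]

k¹⁶n⁻⁸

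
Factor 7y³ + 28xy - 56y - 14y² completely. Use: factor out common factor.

7y(y² + 4x - 8 - 2y)

7y³ + 28xy - 56y - 14y²
= 7(y³ + 4xy - 8y - 2y²)    [factor out 7]
= 7y(y² + 4x - 8 - 2y)    [factor out y]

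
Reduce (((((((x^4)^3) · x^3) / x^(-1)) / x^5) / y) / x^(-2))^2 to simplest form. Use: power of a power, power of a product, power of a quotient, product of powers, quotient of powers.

x^26y^(-2)

(((((((x^4)^3) · x^3) / x^(-1)) / x^5) / y) / x^(-2))^2
= (((((((x^4)^3) · x^3) / x^(-1)) / x^5) / y)^2) / ((x^(-2))^2)    [power of a quotient]
= (((((((x^4)^3) · x^3) / x^(-1)) / x^5)^2) / (y^2)) / ((x^(-2))^2)    [power of a quotient]
= (((((((x^4)^3) · x^3) / x^(-1))^2) / ((x^5)^2)) / (y^2)) / ((x^(-2))^2)    [power of a quotient]
= (((((((x^4)^3) · x^3)^2) / ((x^(-1))^2)) / ((x^5)^2)) / (y^2)) / ((x^(-2))^2)    [power of a quotient]
= (((((((x^4)^3)^2) · ((x^3)^2)) / ((x^(-1))^2)) / ((x^5)^2)) / (y^2)) / ((x^(-2))^2)    [power of a product]
= ((((((x^4)^6) · ((x^3)^2)) / ((x^(-1))^2)) / ((x^5)^2)) / (y^2)) / ((x^(-2))^2)    [power of a power]
= ((((x^24 · ((x^3)^2)) / ((x^(-1))^2)) / ((x^5)^2)) / (y^2)) / ((x^(-2))^2)    [power of a power]
= ((((x^24 · x^6) / ((x^(-1))^2)) / ((x^5)^2)) / (y^2)) / ((x^(-2))^2)    [power of a power]
= (((x^30 / ((x^(-1))^2)) / ((x^5)^2)) / (y^2)) / ((x^(-2))^2)    [product of powers]
= (((x^30 / x^(-2)) / ((x^5)^2)) / (y^2)) / ((x^(-2))^2)    [power of a power]
= ((x^32 / ((x^5)^2)) / (y^2)) / ((x^(-2))^2)    [quotient of powers]
= ((x^32 / x^10) / (y^2)) / ((x^(-2))^2)    [power of a power]
= (x^22 / (y^2)) / ((x^(-2))^2)    [quotient of powers]
= (x^22 / y^2) / x^(-4)    [power of a power]
= x^26y^(-2)    [quotient of powers]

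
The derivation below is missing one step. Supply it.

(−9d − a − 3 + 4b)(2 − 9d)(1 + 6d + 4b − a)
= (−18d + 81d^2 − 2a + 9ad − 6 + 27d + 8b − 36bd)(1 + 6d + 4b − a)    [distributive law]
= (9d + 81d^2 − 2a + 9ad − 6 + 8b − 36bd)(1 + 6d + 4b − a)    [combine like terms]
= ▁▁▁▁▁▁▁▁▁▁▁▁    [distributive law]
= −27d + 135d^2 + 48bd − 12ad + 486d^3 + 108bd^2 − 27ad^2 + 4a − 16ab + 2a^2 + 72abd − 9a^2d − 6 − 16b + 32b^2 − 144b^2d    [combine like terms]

After distributive law, the bracketed line is:

9d + 54d^2 + 36bd − 9ad + 81d^2 + 486d^3 + 324bd^2 − 81ad^2 − 2a − 12ad − 8ab + 2a^2 + 9ad + 54ad^2 + 36abd − 9a^2d − 6 − 36d − 24b + 6a + 8b + 48bd + 32b^2 − 8ab − 36bd − 216bd^2 − 144b^2d + 36abd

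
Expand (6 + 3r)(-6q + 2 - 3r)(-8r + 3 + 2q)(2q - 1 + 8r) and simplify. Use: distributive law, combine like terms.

-120q^2r - 1146qr + 1692qr^2 - 96q^2 + 156q - 144q^3 + 420r - 1125r^2 - 36 + 480r^3 - 36q^2r^2 + 1152qr^3 - 72q^3r + 576r^4

(6 + 3r)(-6q + 2 - 3r)(-8r + 3 + 2q)(2q - 1 + 8r)
= (-36q + 12 - 18r - 18qr + 6r - 9r^2)(-8r + 3 + 2q)(2q - 1 + 8r)    [distributive law]
= (-36q + 12 - 12r - 18qr - 9r^2)(-8r + 3 + 2q)(2q - 1 + 8r)    [combine like terms]
= (288qr - 108q - 72q^2 - 96r + 36 + 24q + 96r^2 - 36r - 24qr + 144qr^2 - 54qr - 36q^2r + 72r^3 - 27r^2 - 18qr^2)(2q - 1 + 8r)    [distributive law]
= (210qr - 84q - 72q^2 - 132r + 36 + 69r^2 + 126qr^2 - 36q^2r + 72r^3)(2q - 1 + 8r)    [combine like terms]
= 420q^2r - 210qr + 1680qr^2 - 168q^2 + 84q - 672qr - 144q^3 + 72q^2 - 576q^2r - 264qr + 132r - 1056r^2 + 72q - 36 + 288r + 138qr^2 - 69r^2 + 552r^3 + 252q^2r^2 - 126qr^2 + 1008qr^3 - 72q^3r + 36q^2r - 288q^2r^2 + 144qr^3 - 72r^3 + 576r^4    [distributive law]
= -120q^2r - 1146qr + 1692qr^2 - 96q^2 + 156q - 144q^3 + 420r - 1125r^2 - 36 + 480r^3 - 36q^2r^2 + 1152qr^3 - 72q^3r + 576r^4    [combine like terms]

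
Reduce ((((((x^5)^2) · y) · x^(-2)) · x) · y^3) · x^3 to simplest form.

((((((x^5)^2) · y) · x^(-2)) · x) · y^3) · x^3
= ((((x^10 · y) · x^(-2)) · x) · y^3) · x^3    [power of a power]
= x^12·y^4    [product of powers]

x^12·y^4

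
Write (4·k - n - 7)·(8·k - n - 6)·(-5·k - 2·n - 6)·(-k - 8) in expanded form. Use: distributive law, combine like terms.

(4·k - n - 7)·(8·k - n - 6)·(-5·k - 2·n - 6)·(-k - 8)
= (32·k² - 4·k·n - 24·k - 8·k·n + n² + 6·n - 56·k + 7·n + 42)·(-5·k - 2·n - 6)·(-k - 8)    [distributive law]
= (32·k² - 12·k·n - 80·k + n² + 13·n + 42)·(-5·k - 2·n - 6)·(-k - 8)    [combine like terms]
= (-160·k³ - 64·k²·n - 192·k² + 60·k²·n + 24·k·n² + 72·k·n + 400·k² + 160·k·n + 480·k - 5·k·n² - 2·n³ - 6·n² - 65·k·n - 26·n² - 78·n - 210·k - 84·n - 252)·(-k - 8)    [distributive law]
= (-160·k³ - 4·k²·n + 208·k² + 19·k·n² + 167·k·n + 270·k - 2·n³ - 32·n² - 162·n - 252)·(-k - 8)    [combine like terms]
= 160·k⁴ + 1280·k³ + 4·k³·n + 32·k²·n - 208·k³ - 1664·k² - 19·k²·n² - 152·k·n² - 167·k²·n - 1336·k·n - 270·k² - 2160·k + 2·k·n³ + 16·n³ + 32·k·n² + 256·n² + 162·k·n + 1296·n + 252·k + 2016    [distributive law]
= 160·k⁴ + 1072·k³ + 4·k³·n - 135·k²·n - 1934·k² - 19·k²·n² - 120·k·n² - 1174·k·n - 1908·k + 2·k·n³ + 16·n³ + 256·n² + 1296·n + 2016    [combine like terms]

160·k⁴ + 1072·k³ + 4·k³·n - 135·k²·n - 1934·k² - 19·k²·n² - 120·k·n² - 1174·k·n - 1908·k + 2·k·n³ + 16·n³ + 256·n² + 1296·n + 2016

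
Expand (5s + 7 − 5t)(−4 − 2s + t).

(5s + 7 − 5t)(−4 − 2s + t)
= −20s − 10s^2 + 5st − 28 − 14s + 7t + 20t + 10st − 5t^2    [distributive law]
= −34s − 10s^2 + 15st − 28 + 27t − 5t^2    [combine like terms]

−34s − 10s^2 + 15st − 28 + 27t − 5t^2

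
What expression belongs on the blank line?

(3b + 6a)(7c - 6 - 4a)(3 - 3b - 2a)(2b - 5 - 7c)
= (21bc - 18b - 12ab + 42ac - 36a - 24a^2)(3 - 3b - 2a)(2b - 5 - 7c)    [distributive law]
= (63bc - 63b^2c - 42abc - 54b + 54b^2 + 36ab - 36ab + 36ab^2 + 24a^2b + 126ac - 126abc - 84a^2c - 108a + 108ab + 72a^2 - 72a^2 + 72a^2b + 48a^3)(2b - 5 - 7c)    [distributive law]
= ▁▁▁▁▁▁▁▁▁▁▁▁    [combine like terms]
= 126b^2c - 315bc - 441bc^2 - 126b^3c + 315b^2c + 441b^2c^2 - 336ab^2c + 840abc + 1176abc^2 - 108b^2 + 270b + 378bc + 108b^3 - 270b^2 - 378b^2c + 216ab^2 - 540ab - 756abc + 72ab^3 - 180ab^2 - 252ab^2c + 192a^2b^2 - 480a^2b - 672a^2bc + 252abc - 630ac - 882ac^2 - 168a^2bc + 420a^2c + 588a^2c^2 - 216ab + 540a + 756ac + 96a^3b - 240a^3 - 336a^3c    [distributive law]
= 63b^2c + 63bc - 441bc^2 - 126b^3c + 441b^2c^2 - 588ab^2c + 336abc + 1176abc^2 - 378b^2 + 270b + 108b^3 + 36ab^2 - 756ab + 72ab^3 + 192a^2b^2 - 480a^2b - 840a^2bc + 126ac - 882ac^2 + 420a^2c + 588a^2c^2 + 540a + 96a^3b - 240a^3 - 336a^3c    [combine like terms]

By combine like terms:

(63bc - 63b^2c - 168abc - 54b + 54b^2 + 108ab + 36ab^2 + 96a^2b + 126ac - 84a^2c - 108a + 48a^3)(2b - 5 - 7c)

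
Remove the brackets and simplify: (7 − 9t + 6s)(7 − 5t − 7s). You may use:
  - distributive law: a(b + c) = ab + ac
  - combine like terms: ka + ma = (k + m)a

49 − 98t − 7s + 45t^2 + 33st − 42s^2

(7 − 9t + 6s)(7 − 5t − 7s)
= 49 − 35t − 49s − 63t + 45t^2 + 63st + 42s − 30st − 42s^2    [distributive law]
= 49 − 98t − 7s + 45t^2 + 33st − 42s^2    [combine like terms]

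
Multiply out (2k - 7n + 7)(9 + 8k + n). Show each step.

74k + 16k^2 - 54kn - 56n - 7n^2 + 63

(2k - 7n + 7)(9 + 8k + n)
= 18k + 16k^2 + 2kn - 63n - 56kn - 7n^2 + 63 + 56k + 7n    [distributive law]
= 74k + 16k^2 - 54kn - 56n - 7n^2 + 63    [combine like terms]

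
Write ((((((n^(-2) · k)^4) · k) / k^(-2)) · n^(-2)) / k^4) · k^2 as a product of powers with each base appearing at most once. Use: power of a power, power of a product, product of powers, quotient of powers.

((((((n^(-2) · k)^4) · k) / k^(-2)) · n^(-2)) / k^4) · k^2
= (((((((n^(-2))^4) · (k^4)) · k) / k^(-2)) · n^(-2)) / k^4) · k^2    [power of a product]
= (((((n^(-8) · (k^4)) · k) / k^(-2)) · n^(-2)) / k^4) · k^2    [power of a power]
= k^5n^(-10)    [quotient of powers; product of powers]

k^5n^(-10)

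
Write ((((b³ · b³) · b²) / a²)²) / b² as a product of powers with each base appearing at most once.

a⁻⁴·b¹⁴

((((b³ · b³) · b²) / a²)²) / b²
= ((((b³ · b³) · b²)²) / ((a²)²)) / b²    [power of a quotient]
= ((((b³ · b³)²) · ((b²)²)) / ((a²)²)) / b²    [power of a product]
= (((((b³)²) · ((b³)²)) · ((b²)²)) / ((a²)²)) / b²    [power of a product]
= (((b⁶ · ((b³)²)) · ((b²)²)) / ((a²)²)) / b²    [power of a power]
= (((b⁶ · b⁶) · ((b²)²)) / ((a²)²)) / b²    [power of a power]
= ((b¹² · ((b²)²)) / ((a²)²)) / b²    [product of powers]
= ((b¹² · b⁴) / ((a²)²)) / b²    [power of a power]
= (b¹⁶ / ((a²)²)) / b²    [product of powers]
= (b¹⁶ / a⁴) / b²    [power of a power]
= a⁻⁴·b¹⁴    [quotient of powers]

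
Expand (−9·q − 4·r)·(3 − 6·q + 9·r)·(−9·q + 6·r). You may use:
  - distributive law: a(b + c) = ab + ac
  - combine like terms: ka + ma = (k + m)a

(−9·q − 4·r)·(3 − 6·q + 9·r)·(−9·q + 6·r)
= (−27·q + 54·q² − 81·q·r − 12·r + 24·q·r − 36·r²)·(−9·q + 6·r)    [distributive law]
= (−27·q + 54·q² − 57·q·r − 12·r − 36·r²)·(−9·q + 6·r)    [combine like terms]
= 243·q² − 162·q·r − 486·q³ + 324·q²·r + 513·q²·r − 342·q·r² + 108·q·r − 72·r² + 324·q·r² − 216·r³    [distributive law]
= 243·q² − 54·q·r − 486·q³ + 837·q²·r − 18·q·r² − 72·r² − 216·r³    [combine like terms]

243·q² − 54·q·r − 486·q³ + 837·q²·r − 18·q·r² − 72·r² − 216·r³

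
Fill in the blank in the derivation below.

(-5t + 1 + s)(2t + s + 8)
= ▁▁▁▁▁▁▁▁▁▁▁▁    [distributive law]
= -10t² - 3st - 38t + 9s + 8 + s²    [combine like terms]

By distributive law:

-10t² - 5st - 40t + 2t + s + 8 + 2st + s² + 8s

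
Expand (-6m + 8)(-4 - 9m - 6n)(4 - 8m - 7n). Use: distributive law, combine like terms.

64m + 600m^2 + 864mn - 432m^3 - 666m^2n - 252mn^2 - 128 + 32n + 336n^2

(-6m + 8)(-4 - 9m - 6n)(4 - 8m - 7n)
= (24m + 54m^2 + 36mn - 32 - 72m - 48n)(4 - 8m - 7n)    [distributive law]
= (-48m + 54m^2 + 36mn - 32 - 48n)(4 - 8m - 7n)    [combine like terms]
= -192m + 384m^2 + 336mn + 216m^2 - 432m^3 - 378m^2n + 144mn - 288m^2n - 252mn^2 - 128 + 256m + 224n - 192n + 384mn + 336n^2    [distributive law]
= 64m + 600m^2 + 864mn - 432m^3 - 666m^2n - 252mn^2 - 128 + 32n + 336n^2    [combine like terms]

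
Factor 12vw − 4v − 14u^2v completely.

2v(6w − 2 − 7u^2)

12vw − 4v − 14u^2v
= 2(6vw − 2v − 7u^2v)    [factor out 2]
= 2v(6w − 2 − 7u^2)    [factor out v]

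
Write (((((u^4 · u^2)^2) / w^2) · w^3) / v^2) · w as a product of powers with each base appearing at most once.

(((((u^4 · u^2)^2) / w^2) · w^3) / v^2) · w
= ((((((u^4)^2) · ((u^2)^2)) / w^2) · w^3) / v^2) · w    [power of a product]
= ((((u^8 · ((u^2)^2)) / w^2) · w^3) / v^2) · w    [power of a power]
= ((((u^8 · u^4) / w^2) · w^3) / v^2) · w    [power of a power]
= (((u^12 / w^2) · w^3) / v^2) · w    [product of powers]
= u^12v^(-2)w^2    [quotient of powers; product of powers]

u^12v^(-2)w^2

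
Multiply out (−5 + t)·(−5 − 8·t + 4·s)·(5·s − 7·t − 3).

(−5 + t)·(−5 − 8·t + 4·s)·(5·s − 7·t − 3)
= (25 + 40·t − 20·s − 5·t − 8·t² + 4·s·t)·(5·s − 7·t − 3)    [distributive law]
= (25 + 35·t − 20·s − 8·t² + 4·s·t)·(5·s − 7·t − 3)    [combine like terms]
= 125·s − 175·t − 75 + 175·s·t − 245·t² − 105·t − 100·s² + 140·s·t + 60·s − 40·s·t² + 56·t³ + 24·t² + 20·s²·t − 28·s·t² − 12·s·t    [distributive law]
= 185·s − 280·t − 75 + 303·s·t − 221·t² − 100·s² − 68·s·t² + 56·t³ + 20·s²·t    [combine like terms]

185·s − 280·t − 75 + 303·s·t − 221·t² − 100·s² − 68·s·t² + 56·t³ + 20·s²·t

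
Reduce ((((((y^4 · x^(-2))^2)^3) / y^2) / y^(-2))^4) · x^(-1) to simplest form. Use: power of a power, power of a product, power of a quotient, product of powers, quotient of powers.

((((((y^4 · x^(-2))^2)^3) / y^2) / y^(-2))^4) · x^(-1)
= ((((((y^4 · x^(-2))^2)^3) / y^2)^4) / ((y^(-2))^4)) · x^(-1)    [power of a quotient]
= ((((((y^4 · x^(-2))^2)^3)^4) / ((y^2)^4)) / ((y^(-2))^4)) · x^(-1)    [power of a quotient]
= (((((y^4 · x^(-2))^2)^12) / ((y^2)^4)) / ((y^(-2))^4)) · x^(-1)    [power of a power]
= ((((y^4 · x^(-2))^24) / ((y^2)^4)) / ((y^(-2))^4)) · x^(-1)    [power of a power]
= (((((y^4)^24) · ((x^(-2))^24)) / ((y^2)^4)) / ((y^(-2))^4)) · x^(-1)    [power of a product]
= (((y^96 · ((x^(-2))^24)) / ((y^2)^4)) / ((y^(-2))^4)) · x^(-1)    [power of a power]
= (((y^96 · x^(-48)) / ((y^2)^4)) / ((y^(-2))^4)) · x^(-1)    [power of a power]
= (((y^96 · x^(-48)) / y^8) / ((y^(-2))^4)) · x^(-1)    [power of a power]
= (((y^96 · x^(-48)) / y^8) / y^(-8)) · x^(-1)    [power of a power]
= x^(-49)y^96    [quotient of powers; product of powers]

x^(-49)y^96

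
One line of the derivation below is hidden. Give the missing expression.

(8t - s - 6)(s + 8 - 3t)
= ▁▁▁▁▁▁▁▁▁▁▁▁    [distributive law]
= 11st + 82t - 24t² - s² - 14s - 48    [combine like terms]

By distributive law:

8st + 64t - 24t² - s² - 8s + 3st - 6s - 48 + 18t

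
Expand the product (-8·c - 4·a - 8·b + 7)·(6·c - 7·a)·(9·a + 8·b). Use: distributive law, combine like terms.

-432·a·c² - 384·b·c² + 288·a²·c - 176·a·b·c + 252·a³ + 728·a²·b - 384·b²·c + 448·a·b² + 378·a·c + 336·b·c - 441·a² - 392·a·b

(-8·c - 4·a - 8·b + 7)·(6·c - 7·a)·(9·a + 8·b)
= (-48·c² + 56·a·c - 24·a·c + 28·a² - 48·b·c + 56·a·b + 42·c - 49·a)·(9·a + 8·b)    [distributive law]
= (-48·c² + 32·a·c + 28·a² - 48·b·c + 56·a·b + 42·c - 49·a)·(9·a + 8·b)    [combine like terms]
= -432·a·c² - 384·b·c² + 288·a²·c + 256·a·b·c + 252·a³ + 224·a²·b - 432·a·b·c - 384·b²·c + 504·a²·b + 448·a·b² + 378·a·c + 336·b·c - 441·a² - 392·a·b    [distributive law]
= -432·a·c² - 384·b·c² + 288·a²·c - 176·a·b·c + 252·a³ + 728·a²·b - 384·b²·c + 448·a·b² + 378·a·c + 336·b·c - 441·a² - 392·a·b    [combine like terms]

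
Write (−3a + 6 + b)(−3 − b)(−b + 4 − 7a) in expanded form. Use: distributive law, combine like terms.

66ab + 162a − 63a^2 + 4ab^2 − 21a^2b − 18b − 72 + 5b^2 + b^3

(−3a + 6 + b)(−3 − b)(−b + 4 − 7a)
= (9a + 3ab − 18 − 6b − 3b − b^2)(−b + 4 − 7a)    [distributive law]
= (9a + 3ab − 18 − 9b − b^2)(−b + 4 − 7a)    [combine like terms]
= −9ab + 36a − 63a^2 − 3ab^2 + 12ab − 21a^2b + 18b − 72 + 126a + 9b^2 − 36b + 63ab + b^3 − 4b^2 + 7ab^2    [distributive law]
= 66ab + 162a − 63a^2 + 4ab^2 − 21a^2b − 18b − 72 + 5b^2 + b^3    [combine like terms]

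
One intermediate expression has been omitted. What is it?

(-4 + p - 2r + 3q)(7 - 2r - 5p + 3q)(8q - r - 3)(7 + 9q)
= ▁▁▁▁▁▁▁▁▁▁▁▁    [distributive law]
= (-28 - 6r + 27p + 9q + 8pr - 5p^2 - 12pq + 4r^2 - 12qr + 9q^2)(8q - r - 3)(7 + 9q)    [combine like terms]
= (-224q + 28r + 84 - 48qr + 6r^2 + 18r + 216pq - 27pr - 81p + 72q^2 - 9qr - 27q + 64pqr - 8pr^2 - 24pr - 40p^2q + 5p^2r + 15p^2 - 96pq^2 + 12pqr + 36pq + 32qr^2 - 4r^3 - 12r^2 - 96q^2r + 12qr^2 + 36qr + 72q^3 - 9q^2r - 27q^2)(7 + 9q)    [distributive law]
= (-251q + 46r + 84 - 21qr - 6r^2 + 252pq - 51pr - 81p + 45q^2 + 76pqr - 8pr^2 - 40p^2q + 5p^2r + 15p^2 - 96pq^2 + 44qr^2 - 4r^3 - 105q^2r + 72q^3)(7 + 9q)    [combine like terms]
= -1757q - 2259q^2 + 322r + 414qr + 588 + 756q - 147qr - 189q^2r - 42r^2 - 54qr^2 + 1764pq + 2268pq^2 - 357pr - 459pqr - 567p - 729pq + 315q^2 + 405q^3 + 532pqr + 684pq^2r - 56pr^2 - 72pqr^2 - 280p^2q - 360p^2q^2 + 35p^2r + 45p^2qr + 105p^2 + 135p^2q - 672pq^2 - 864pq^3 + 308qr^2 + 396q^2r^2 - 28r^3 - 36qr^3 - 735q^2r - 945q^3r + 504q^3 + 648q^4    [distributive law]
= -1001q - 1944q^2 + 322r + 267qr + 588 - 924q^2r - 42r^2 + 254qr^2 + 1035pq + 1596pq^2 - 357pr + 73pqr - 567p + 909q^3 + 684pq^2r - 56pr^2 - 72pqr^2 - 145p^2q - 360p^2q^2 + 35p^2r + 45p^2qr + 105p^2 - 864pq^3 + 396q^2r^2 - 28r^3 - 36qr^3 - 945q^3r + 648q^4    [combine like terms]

After distributive law, the bracketed line is:

(-28 + 8r + 20p - 12q + 7p - 2pr - 5p^2 + 3pq - 14r + 4r^2 + 10pr - 6qr + 21q - 6qr - 15pq + 9q^2)(8q - r - 3)(7 + 9q)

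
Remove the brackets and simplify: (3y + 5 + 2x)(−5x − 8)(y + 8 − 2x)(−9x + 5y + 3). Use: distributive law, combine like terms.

235x^2y^2 − 75xy^3 − 394xy^2 + 1087x^2y + 509xy − 80x^3y − 120y^3 − 1232y^2 − 2296y + 2238x^2 + 2136x + 42x^3 − 960 − 180x^4

(3y + 5 + 2x)(−5x − 8)(y + 8 − 2x)(−9x + 5y + 3)
= (−15xy − 24y − 25x − 40 − 10x^2 − 16x)(y + 8 − 2x)(−9x + 5y + 3)    [distributive law]
= (−15xy − 24y − 41x − 40 − 10x^2)(y + 8 − 2x)(−9x + 5y + 3)    [combine like terms]
= (−15xy^2 − 120xy + 30x^2y − 24y^2 − 192y + 48xy − 41xy − 328x + 82x^2 − 40y − 320 + 80x − 10x^2y − 80x^2 + 20x^3)(−9x + 5y + 3)    [distributive law]
= (−15xy^2 − 113xy + 20x^2y − 24y^2 − 232y − 248x + 2x^2 − 320 + 20x^3)(−9x + 5y + 3)    [combine like terms]
= 135x^2y^2 − 75xy^3 − 45xy^2 + 1017x^2y − 565xy^2 − 339xy − 180x^3y + 100x^2y^2 + 60x^2y + 216xy^2 − 120y^3 − 72y^2 + 2088xy − 1160y^2 − 696y + 2232x^2 − 1240xy − 744x − 18x^3 + 10x^2y + 6x^2 + 2880x − 1600y − 960 − 180x^4 + 100x^3y + 60x^3    [distributive law]
= 235x^2y^2 − 75xy^3 − 394xy^2 + 1087x^2y + 509xy − 80x^3y − 120y^3 − 1232y^2 − 2296y + 2238x^2 + 2136x + 42x^3 − 960 − 180x^4    [combine like terms]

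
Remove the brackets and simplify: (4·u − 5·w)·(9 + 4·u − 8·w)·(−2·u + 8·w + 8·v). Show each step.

(4·u − 5·w)·(9 + 4·u − 8·w)·(−2·u + 8·w + 8·v)
= (36·u + 16·u² − 32·u·w − 45·w − 20·u·w + 40·w²)·(−2·u + 8·w + 8·v)    [distributive law]
= (36·u + 16·u² − 52·u·w − 45·w + 40·w²)·(−2·u + 8·w + 8·v)    [combine like terms]
= −72·u² + 288·u·w + 288·u·v − 32·u³ + 128·u²·w + 128·u²·v + 104·u²·w − 416·u·w² − 416·u·v·w + 90·u·w − 360·w² − 360·v·w − 80·u·w² + 320·w³ + 320·v·w²    [distributive law]
= −72·u² + 378·u·w + 288·u·v − 32·u³ + 232·u²·w + 128·u²·v − 496·u·w² − 416·u·v·w − 360·w² − 360·v·w + 320·w³ + 320·v·w²    [combine like terms]

−72·u² + 378·u·w + 288·u·v − 32·u³ + 232·u²·w + 128·u²·v − 496·u·w² − 416·u·v·w − 360·w² − 360·v·w + 320·w³ + 320·v·w²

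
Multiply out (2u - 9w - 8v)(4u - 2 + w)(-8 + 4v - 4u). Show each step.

-48u^2 + 160u^2v - 32u^3 + 32u + 176uv + 200uw - 104uvw + 136u^2w - 144w + 136vw + 72w^2 - 36vw^2 + 36uw^2 - 128uv^2 - 128v + 64v^2 - 32v^2w

(2u - 9w - 8v)(4u - 2 + w)(-8 + 4v - 4u)
= (8u^2 - 4u + 2uw - 36uw + 18w - 9w^2 - 32uv + 16v - 8vw)(-8 + 4v - 4u)    [distributive law]
= (8u^2 - 4u - 34uw + 18w - 9w^2 - 32uv + 16v - 8vw)(-8 + 4v - 4u)    [combine like terms]
= -64u^2 + 32u^2v - 32u^3 + 32u - 16uv + 16u^2 + 272uw - 136uvw + 136u^2w - 144w + 72vw - 72uw + 72w^2 - 36vw^2 + 36uw^2 + 256uv - 128uv^2 + 128u^2v - 128v + 64v^2 - 64uv + 64vw - 32v^2w + 32uvw    [distributive law]
= -48u^2 + 160u^2v - 32u^3 + 32u + 176uv + 200uw - 104uvw + 136u^2w - 144w + 136vw + 72w^2 - 36vw^2 + 36uw^2 - 128uv^2 - 128v + 64v^2 - 32v^2w    [combine like terms]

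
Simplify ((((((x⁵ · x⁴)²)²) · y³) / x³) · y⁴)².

x⁶⁶y¹⁴

((((((x⁵ · x⁴)²)²) · y³) / x³) · y⁴)²
= ((((((x⁵ · x⁴)²)²) · y³) / x³)²) · ((y⁴)²)    [power of a product]
= ((((((x⁵ · x⁴)²)²) · y³)²) / ((x³)²)) · ((y⁴)²)    [power of a quotient]
= ((((((x⁵ · x⁴)²)²)²) · ((y³)²)) / ((x³)²)) · ((y⁴)²)    [power of a product]
= (((((x⁵ · x⁴)²)⁴) · ((y³)²)) / ((x³)²)) · ((y⁴)²)    [power of a power]
= ((((x⁵ · x⁴)⁸) · ((y³)²)) / ((x³)²)) · ((y⁴)²)    [power of a power]
= (((((x⁵)⁸) · ((x⁴)⁸)) · ((y³)²)) / ((x³)²)) · ((y⁴)²)    [power of a product]
= (((x⁴⁰ · ((x⁴)⁸)) · ((y³)²)) / ((x³)²)) · ((y⁴)²)    [power of a power]
= (((x⁴⁰ · x³²) · ((y³)²)) / ((x³)²)) · ((y⁴)²)    [power of a power]
= ((x⁷² · ((y³)²)) / ((x³)²)) · ((y⁴)²)    [product of powers]
= ((x⁷² · y⁶) / ((x³)²)) · ((y⁴)²)    [power of a power]
= ((x⁷² · y⁶) / x⁶) · ((y⁴)²)    [power of a power]
= ((x⁷² · y⁶) / x⁶) · y⁸    [power of a power]
= x⁶⁶y¹⁴    [quotient of powers; product of powers]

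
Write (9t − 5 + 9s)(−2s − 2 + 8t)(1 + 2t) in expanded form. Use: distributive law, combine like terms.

38st + 108st^2 − 38t − 44t^2 + 144t^3 − 8s + 10 − 18s^2 − 36s^2t

(9t − 5 + 9s)(−2s − 2 + 8t)(1 + 2t)
= (−18st − 18t + 72t^2 + 10s + 10 − 40t − 18s^2 − 18s + 72st)(1 + 2t)    [distributive law]
= (54st − 58t + 72t^2 − 8s + 10 − 18s^2)(1 + 2t)    [combine like terms]
= 54st + 108st^2 − 58t − 116t^2 + 72t^2 + 144t^3 − 8s − 16st + 10 + 20t − 18s^2 − 36s^2t    [distributive law]
= 38st + 108st^2 − 38t − 44t^2 + 144t^3 − 8s + 10 − 18s^2 − 36s^2t    [combine like terms]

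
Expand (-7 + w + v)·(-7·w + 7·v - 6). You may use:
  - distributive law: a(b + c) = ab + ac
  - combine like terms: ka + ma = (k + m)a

(-7 + w + v)·(-7·w + 7·v - 6)
= 49·w - 49·v + 42 - 7·w² + 7·v·w - 6·w - 7·v·w + 7·v² - 6·v    [distributive law]
= 43·w - 55·v + 42 - 7·w² + 7·v²    [combine like terms]

43·w - 55·v + 42 - 7·w² + 7·v²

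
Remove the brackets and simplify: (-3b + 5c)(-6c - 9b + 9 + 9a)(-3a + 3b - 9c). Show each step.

(-3b + 5c)(-6c - 9b + 9 + 9a)(-3a + 3b - 9c)
= (18bc + 27b^2 - 27b - 27ab - 30c^2 - 45bc + 45c + 45ac)(-3a + 3b - 9c)    [distributive law]
= (-27bc + 27b^2 - 27b - 27ab - 30c^2 + 45c + 45ac)(-3a + 3b - 9c)    [combine like terms]
= 81abc - 81b^2c + 243bc^2 - 81ab^2 + 81b^3 - 243b^2c + 81ab - 81b^2 + 243bc + 81a^2b - 81ab^2 + 243abc + 90ac^2 - 90bc^2 + 270c^3 - 135ac + 135bc - 405c^2 - 135a^2c + 135abc - 405ac^2    [distributive law]
= 459abc - 324b^2c + 153bc^2 - 162ab^2 + 81b^3 + 81ab - 81b^2 + 378bc + 81a^2b - 315ac^2 + 270c^3 - 135ac - 405c^2 - 135a^2c    [combine like terms]

459abc - 324b^2c + 153bc^2 - 162ab^2 + 81b^3 + 81ab - 81b^2 + 378bc + 81a^2b - 315ac^2 + 270c^3 - 135ac - 405c^2 - 135a^2c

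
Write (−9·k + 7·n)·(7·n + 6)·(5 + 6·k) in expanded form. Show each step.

(−9·k + 7·n)·(7·n + 6)·(5 + 6·k)
= (−63·k·n − 54·k + 49·n² + 42·n)·(5 + 6·k)    [distributive law]
= −315·k·n − 378·k²·n − 270·k − 324·k² + 245·n² + 294·k·n² + 210·n + 252·k·n    [distributive law]
= −63·k·n − 378·k²·n − 270·k − 324·k² + 245·n² + 294·k·n² + 210·n    [combine like terms]

−63·k·n − 378·k²·n − 270·k − 324·k² + 245·n² + 294·k·n² + 210·n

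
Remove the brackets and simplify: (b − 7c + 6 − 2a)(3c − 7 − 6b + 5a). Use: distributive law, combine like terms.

45bc − 43b − 6b² + 17ab − 21c² + 67c − 41ac − 42 + 44a − 10a²

(b − 7c + 6 − 2a)(3c − 7 − 6b + 5a)
= 3bc − 7b − 6b² + 5ab − 21c² + 49c + 42bc − 35ac + 18c − 42 − 36b + 30a − 6ac + 14a + 12ab − 10a²    [distributive law]
= 45bc − 43b − 6b² + 17ab − 21c² + 67c − 41ac − 42 + 44a − 10a²    [combine like terms]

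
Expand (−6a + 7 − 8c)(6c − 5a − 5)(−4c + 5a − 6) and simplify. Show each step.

−256ac^2 − 100a^2c + 406ac + 150a^3 − 205a^2 − 145a − 40c^2 − 352c + 210 + 192c^3

(−6a + 7 − 8c)(6c − 5a − 5)(−4c + 5a − 6)
= (−36ac + 30a^2 + 30a + 42c − 35a − 35 − 48c^2 + 40ac + 40c)(−4c + 5a − 6)    [distributive law]
= (4ac + 30a^2 − 5a + 82c − 35 − 48c^2)(−4c + 5a − 6)    [combine like terms]
= −16ac^2 + 20a^2c − 24ac − 120a^2c + 150a^3 − 180a^2 + 20ac − 25a^2 + 30a − 328c^2 + 410ac − 492c + 140c − 175a + 210 + 192c^3 − 240ac^2 + 288c^2    [distributive law]
= −256ac^2 − 100a^2c + 406ac + 150a^3 − 205a^2 − 145a − 40c^2 − 352c + 210 + 192c^3    [combine like terms]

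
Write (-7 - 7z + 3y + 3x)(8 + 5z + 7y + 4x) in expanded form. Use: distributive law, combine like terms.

(-7 - 7z + 3y + 3x)(8 + 5z + 7y + 4x)
= -56 - 35z - 49y - 28x - 56z - 35z^2 - 49yz - 28xz + 24y + 15yz + 21y^2 + 12xy + 24x + 15xz + 21xy + 12x^2    [distributive law]
= -56 - 91z - 25y - 4x - 35z^2 - 34yz - 13xz + 21y^2 + 33xy + 12x^2    [combine like terms]

-56 - 91z - 25y - 4x - 35z^2 - 34yz - 13xz + 21y^2 + 33xy + 12x^2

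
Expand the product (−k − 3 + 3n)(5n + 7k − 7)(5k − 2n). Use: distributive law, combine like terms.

(−k − 3 + 3n)(5n + 7k − 7)(5k − 2n)
= (−5kn − 7k^2 + 7k − 15n − 21k + 21 + 15n^2 + 21kn − 21n)(5k − 2n)    [distributive law]
= (16kn − 7k^2 − 14k − 36n + 21 + 15n^2)(5k − 2n)    [combine like terms]
= 80k^2n − 32kn^2 − 35k^3 + 14k^2n − 70k^2 + 28kn − 180kn + 72n^2 + 105k − 42n + 75kn^2 − 30n^3    [distributive law]
= 94k^2n + 43kn^2 − 35k^3 − 70k^2 − 152kn + 72n^2 + 105k − 42n − 30n^3    [combine like terms]

94k^2n + 43kn^2 − 35k^3 − 70k^2 − 152kn + 72n^2 + 105k − 42n − 30n^3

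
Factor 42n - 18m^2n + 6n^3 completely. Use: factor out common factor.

42n - 18m^2n + 6n^3
= 6(7n - 3m^2n + n^3)    [factor out 6]
= 6n(7 - 3m^2 + n^2)    [factor out n]

6n(7 - 3m^2 + n^2)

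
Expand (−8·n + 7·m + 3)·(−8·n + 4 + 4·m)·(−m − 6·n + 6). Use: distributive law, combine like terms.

464·m·n^2 − 384·n^3 + 720·n^2 − 712·m·n − 408·n − 80·m^2·n + 128·m^2 + 228·m − 28·m^3 + 72

(−8·n + 7·m + 3)·(−8·n + 4 + 4·m)·(−m − 6·n + 6)
= (64·n^2 − 32·n − 32·m·n − 56·m·n + 28·m + 28·m^2 − 24·n + 12 + 12·m)·(−m − 6·n + 6)    [distributive law]
= (64·n^2 − 56·n − 88·m·n + 40·m + 28·m^2 + 12)·(−m − 6·n + 6)    [combine like terms]
= −64·m·n^2 − 384·n^3 + 384·n^2 + 56·m·n + 336·n^2 − 336·n + 88·m^2·n + 528·m·n^2 − 528·m·n − 40·m^2 − 240·m·n + 240·m − 28·m^3 − 168·m^2·n + 168·m^2 − 12·m − 72·n + 72    [distributive law]
= 464·m·n^2 − 384·n^3 + 720·n^2 − 712·m·n − 408·n − 80·m^2·n + 128·m^2 + 228·m − 28·m^3 + 72    [combine like terms]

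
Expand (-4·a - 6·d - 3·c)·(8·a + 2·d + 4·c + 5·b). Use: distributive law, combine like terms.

-32·a² - 56·a·d - 40·a·c - 20·a·b - 12·d² - 30·c·d - 30·b·d - 12·c² - 15·b·c

(-4·a - 6·d - 3·c)·(8·a + 2·d + 4·c + 5·b)
= -32·a² - 8·a·d - 16·a·c - 20·a·b - 48·a·d - 12·d² - 24·c·d - 30·b·d - 24·a·c - 6·c·d - 12·c² - 15·b·c    [distributive law]
= -32·a² - 56·a·d - 40·a·c - 20·a·b - 12·d² - 30·c·d - 30·b·d - 12·c² - 15·b·c    [combine like terms]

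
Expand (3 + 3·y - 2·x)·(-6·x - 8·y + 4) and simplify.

(3 + 3·y - 2·x)·(-6·x - 8·y + 4)
= -18·x - 24·y + 12 - 18·x·y - 24·y^2 + 12·y + 12·x^2 + 16·x·y - 8·x    [distributive law]
= -26·x - 12·y + 12 - 2·x·y - 24·y^2 + 12·x^2    [combine like terms]

-26·x - 12·y + 12 - 2·x·y - 24·y^2 + 12·x^2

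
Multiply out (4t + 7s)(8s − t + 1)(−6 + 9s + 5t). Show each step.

(4t + 7s)(8s − t + 1)(−6 + 9s + 5t)
= (32st − 4t^2 + 4t + 56s^2 − 7st + 7s)(−6 + 9s + 5t)    [distributive law]
= (25st − 4t^2 + 4t + 56s^2 + 7s)(−6 + 9s + 5t)    [combine like terms]
= −150st + 225s^2t + 125st^2 + 24t^2 − 36st^2 − 20t^3 − 24t + 36st + 20t^2 − 336s^2 + 504s^3 + 280s^2t − 42s + 63s^2 + 35st    [distributive law]
= −79st + 505s^2t + 89st^2 + 44t^2 − 20t^3 − 24t − 273s^2 + 504s^3 − 42s    [combine like terms]

−79st + 505s^2t + 89st^2 + 44t^2 − 20t^3 − 24t − 273s^2 + 504s^3 − 42s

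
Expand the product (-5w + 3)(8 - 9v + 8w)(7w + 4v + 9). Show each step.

(-5w + 3)(8 - 9v + 8w)(7w + 4v + 9)
= (-40w + 45vw - 40w^2 + 24 - 27v + 24w)(7w + 4v + 9)    [distributive law]
= (-16w + 45vw - 40w^2 + 24 - 27v)(7w + 4v + 9)    [combine like terms]
= -112w^2 - 64vw - 144w + 315vw^2 + 180v^2w + 405vw - 280w^3 - 160vw^2 - 360w^2 + 168w + 96v + 216 - 189vw - 108v^2 - 243v    [distributive law]
= -472w^2 + 152vw + 24w + 155vw^2 + 180v^2w - 280w^3 - 147v + 216 - 108v^2    [combine like terms]

-472w^2 + 152vw + 24w + 155vw^2 + 180v^2w - 280w^3 - 147v + 216 - 108v^2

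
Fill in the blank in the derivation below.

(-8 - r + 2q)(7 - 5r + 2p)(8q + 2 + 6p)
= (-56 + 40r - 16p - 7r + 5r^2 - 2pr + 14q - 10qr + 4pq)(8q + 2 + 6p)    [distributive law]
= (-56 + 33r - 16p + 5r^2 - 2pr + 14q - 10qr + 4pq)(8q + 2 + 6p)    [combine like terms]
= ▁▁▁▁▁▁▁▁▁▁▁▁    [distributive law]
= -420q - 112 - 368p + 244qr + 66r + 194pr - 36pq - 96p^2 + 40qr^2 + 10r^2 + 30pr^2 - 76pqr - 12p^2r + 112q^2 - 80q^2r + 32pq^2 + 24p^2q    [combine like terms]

After distributive law, the bracketed line is:

-448q - 112 - 336p + 264qr + 66r + 198pr - 128pq - 32p - 96p^2 + 40qr^2 + 10r^2 + 30pr^2 - 16pqr - 4pr - 12p^2r + 112q^2 + 28q + 84pq - 80q^2r - 20qr - 60pqr + 32pq^2 + 8pq + 24p^2q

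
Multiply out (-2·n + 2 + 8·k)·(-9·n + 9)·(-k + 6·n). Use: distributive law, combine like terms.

-450·k·n² + 108·n³ + 468·k·n - 216·n² - 18·k + 108·n + 72·k²·n - 72·k²

(-2·n + 2 + 8·k)·(-9·n + 9)·(-k + 6·n)
= (18·n² - 18·n - 18·n + 18 - 72·k·n + 72·k)·(-k + 6·n)    [distributive law]
= (18·n² - 36·n + 18 - 72·k·n + 72·k)·(-k + 6·n)    [combine like terms]
= -18·k·n² + 108·n³ + 36·k·n - 216·n² - 18·k + 108·n + 72·k²·n - 432·k·n² - 72·k² + 432·k·n    [distributive law]
= -450·k·n² + 108·n³ + 468·k·n - 216·n² - 18·k + 108·n + 72·k²·n - 72·k²    [combine like terms]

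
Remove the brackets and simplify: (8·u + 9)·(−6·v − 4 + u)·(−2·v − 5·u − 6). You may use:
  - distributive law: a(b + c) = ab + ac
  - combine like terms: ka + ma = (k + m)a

(8·u + 9)·(−6·v − 4 + u)·(−2·v − 5·u − 6)
= (−48·u·v − 32·u + 8·u² − 54·v − 36 + 9·u)·(−2·v − 5·u − 6)    [distributive law]
= (−48·u·v − 23·u + 8·u² − 54·v − 36)·(−2·v − 5·u − 6)    [combine like terms]
= 96·u·v² + 240·u²·v + 288·u·v + 46·u·v + 115·u² + 138·u − 16·u²·v − 40·u³ − 48·u² + 108·v² + 270·u·v + 324·v + 72·v + 180·u + 216    [distributive law]
= 96·u·v² + 224·u²·v + 604·u·v + 67·u² + 318·u − 40·u³ + 108·v² + 396·v + 216    [combine like terms]

96·u·v² + 224·u²·v + 604·u·v + 67·u² + 318·u − 40·u³ + 108·v² + 396·v + 216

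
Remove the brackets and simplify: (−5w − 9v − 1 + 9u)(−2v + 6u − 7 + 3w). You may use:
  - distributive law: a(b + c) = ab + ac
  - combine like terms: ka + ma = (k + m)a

−17vw − 3uw + 32w − 15w^2 + 18v^2 − 72uv + 65v − 69u + 7 + 54u^2

(−5w − 9v − 1 + 9u)(−2v + 6u − 7 + 3w)
= 10vw − 30uw + 35w − 15w^2 + 18v^2 − 54uv + 63v − 27vw + 2v − 6u + 7 − 3w − 18uv + 54u^2 − 63u + 27uw    [distributive law]
= −17vw − 3uw + 32w − 15w^2 + 18v^2 − 72uv + 65v − 69u + 7 + 54u^2    [combine like terms]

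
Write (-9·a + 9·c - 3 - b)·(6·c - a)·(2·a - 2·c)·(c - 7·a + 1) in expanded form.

(-9·a + 9·c - 3 - b)·(6·c - a)·(2·a - 2·c)·(c - 7·a + 1)
= (-54·a·c + 9·a^2 + 54·c^2 - 9·a·c - 18·c + 3·a - 6·b·c + a·b)·(2·a - 2·c)·(c - 7·a + 1)    [distributive law]
= (-63·a·c + 9·a^2 + 54·c^2 - 18·c + 3·a - 6·b·c + a·b)·(2·a - 2·c)·(c - 7·a + 1)    [combine like terms]
= (-126·a^2·c + 126·a·c^2 + 18·a^3 - 18·a^2·c + 108·a·c^2 - 108·c^3 - 36·a·c + 36·c^2 + 6·a^2 - 6·a·c - 12·a·b·c + 12·b·c^2 + 2·a^2·b - 2·a·b·c)·(c - 7·a + 1)    [distributive law]
= (-144·a^2·c + 234·a·c^2 + 18·a^3 - 108·c^3 - 42·a·c + 36·c^2 + 6·a^2 - 14·a·b·c + 12·b·c^2 + 2·a^2·b)·(c - 7·a + 1)    [combine like terms]
= -144·a^2·c^2 + 1008·a^3·c - 144·a^2·c + 234·a·c^3 - 1638·a^2·c^2 + 234·a·c^2 + 18·a^3·c - 126·a^4 + 18·a^3 - 108·c^4 + 756·a·c^3 - 108·c^3 - 42·a·c^2 + 294·a^2·c - 42·a·c + 36·c^3 - 252·a·c^2 + 36·c^2 + 6·a^2·c - 42·a^3 + 6·a^2 - 14·a·b·c^2 + 98·a^2·b·c - 14·a·b·c + 12·b·c^3 - 84·a·b·c^2 + 12·b·c^2 + 2·a^2·b·c - 14·a^3·b + 2·a^2·b    [distributive law]
= -1782·a^2·c^2 + 1026·a^3·c + 156·a^2·c + 990·a·c^3 - 60·a·c^2 - 126·a^4 - 24·a^3 - 108·c^4 - 72·c^3 - 42·a·c + 36·c^2 + 6·a^2 - 98·a·b·c^2 + 100·a^2·b·c - 14·a·b·c + 12·b·c^3 + 12·b·c^2 - 14·a^3·b + 2·a^2·b    [combine like terms]

-1782·a^2·c^2 + 1026·a^3·c + 156·a^2·c + 990·a·c^3 - 60·a·c^2 - 126·a^4 - 24·a^3 - 108·c^4 - 72·c^3 - 42·a·c + 36·c^2 + 6·a^2 - 98·a·b·c^2 + 100·a^2·b·c - 14·a·b·c + 12·b·c^3 + 12·b·c^2 - 14·a^3·b + 2·a^2·b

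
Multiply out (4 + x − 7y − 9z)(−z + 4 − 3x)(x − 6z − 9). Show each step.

−226xz + 159z² + 264z + 88x − 144 + 19x² + 44x²z − 147xz² − 3x³ − 119xyz − 42yz² + 105yz − 217xy + 252y + 21x²y − 54z³

(4 + x − 7y − 9z)(−z + 4 − 3x)(x − 6z − 9)
= (−4z + 16 − 12x − xz + 4x − 3x² + 7yz − 28y + 21xy + 9z² − 36z + 27xz)(x − 6z − 9)    [distributive law]
= (−40z + 16 − 8x + 26xz − 3x² + 7yz − 28y + 21xy + 9z²)(x − 6z − 9)    [combine like terms]
= −40xz + 240z² + 360z + 16x − 96z − 144 − 8x² + 48xz + 72x + 26x²z − 156xz² − 234xz − 3x³ + 18x²z + 27x² + 7xyz − 42yz² − 63yz − 28xy + 168yz + 252y + 21x²y − 126xyz − 189xy + 9xz² − 54z³ − 81z²    [distributive law]
= −226xz + 159z² + 264z + 88x − 144 + 19x² + 44x²z − 147xz² − 3x³ − 119xyz − 42yz² + 105yz − 217xy + 252y + 21x²y − 54z³    [combine like terms]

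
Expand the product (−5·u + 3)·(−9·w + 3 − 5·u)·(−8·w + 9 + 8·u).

(−5·u + 3)·(−9·w + 3 − 5·u)·(−8·w + 9 + 8·u)
= (45·u·w − 15·u + 25·u^2 − 27·w + 9 − 15·u)·(−8·w + 9 + 8·u)    [distributive law]
= (45·u·w − 30·u + 25·u^2 − 27·w + 9)·(−8·w + 9 + 8·u)    [combine like terms]
= −360·u·w^2 + 405·u·w + 360·u^2·w + 240·u·w − 270·u − 240·u^2 − 200·u^2·w + 225·u^2 + 200·u^3 + 216·w^2 − 243·w − 216·u·w − 72·w + 81 + 72·u    [distributive law]
= −360·u·w^2 + 429·u·w + 160·u^2·w − 198·u − 15·u^2 + 200·u^3 + 216·w^2 − 315·w + 81    [combine like terms]

−360·u·w^2 + 429·u·w + 160·u^2·w − 198·u − 15·u^2 + 200·u^3 + 216·w^2 − 315·w + 81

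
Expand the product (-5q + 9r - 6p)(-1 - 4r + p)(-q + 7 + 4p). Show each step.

-5q^2 + 35q - 21pq - 20q^2r + 149qr + 47pqr + 5pq^2 - 14p^2q - 63r + 195pr + 36qr^2 - 252r^2 - 144pr^2 + 132p^2r + 42p - 18p^2 - 24p^3

(-5q + 9r - 6p)(-1 - 4r + p)(-q + 7 + 4p)
= (5q + 20qr - 5pq - 9r - 36r^2 + 9pr + 6p + 24pr - 6p^2)(-q + 7 + 4p)    [distributive law]
= (5q + 20qr - 5pq - 9r - 36r^2 + 33pr + 6p - 6p^2)(-q + 7 + 4p)    [combine like terms]
= -5q^2 + 35q + 20pq - 20q^2r + 140qr + 80pqr + 5pq^2 - 35pq - 20p^2q + 9qr - 63r - 36pr + 36qr^2 - 252r^2 - 144pr^2 - 33pqr + 231pr + 132p^2r - 6pq + 42p + 24p^2 + 6p^2q - 42p^2 - 24p^3    [distributive law]
= -5q^2 + 35q - 21pq - 20q^2r + 149qr + 47pqr + 5pq^2 - 14p^2q - 63r + 195pr + 36qr^2 - 252r^2 - 144pr^2 + 132p^2r + 42p - 18p^2 - 24p^3    [combine like terms]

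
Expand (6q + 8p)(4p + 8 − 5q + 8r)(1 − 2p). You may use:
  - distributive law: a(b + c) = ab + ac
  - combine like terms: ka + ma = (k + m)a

(6q + 8p)(4p + 8 − 5q + 8r)(1 − 2p)
= (24pq + 48q − 30q² + 48qr + 32p² + 64p − 40pq + 64pr)(1 − 2p)    [distributive law]
= (−16pq + 48q − 30q² + 48qr + 32p² + 64p + 64pr)(1 − 2p)    [combine like terms]
= −16pq + 32p²q + 48q − 96pq − 30q² + 60pq² + 48qr − 96pqr + 32p² − 64p³ + 64p − 128p² + 64pr − 128p²r    [distributive law]
= −112pq + 32p²q + 48q − 30q² + 60pq² + 48qr − 96pqr − 96p² − 64p³ + 64p + 64pr − 128p²r    [combine like terms]

−112pq + 32p²q + 48q − 30q² + 60pq² + 48qr − 96pqr − 96p² − 64p³ + 64p + 64pr − 128p²r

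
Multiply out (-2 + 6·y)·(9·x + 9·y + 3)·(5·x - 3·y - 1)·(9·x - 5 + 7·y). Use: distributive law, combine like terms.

(-2 + 6·y)·(9·x + 9·y + 3)·(5·x - 3·y - 1)·(9·x - 5 + 7·y)
= (-18·x - 18·y - 6 + 54·x·y + 54·y^2 + 18·y)·(5·x - 3·y - 1)·(9·x - 5 + 7·y)    [distributive law]
= (-18·x - 6 + 54·x·y + 54·y^2)·(5·x - 3·y - 1)·(9·x - 5 + 7·y)    [combine like terms]
= (-90·x^2 + 54·x·y + 18·x - 30·x + 18·y + 6 + 270·x^2·y - 162·x·y^2 - 54·x·y + 270·x·y^2 - 162·y^3 - 54·y^2)·(9·x - 5 + 7·y)    [distributive law]
= (-90·x^2 - 12·x + 18·y + 6 + 270·x^2·y + 108·x·y^2 - 162·y^3 - 54·y^2)·(9·x - 5 + 7·y)    [combine like terms]
= -810·x^3 + 450·x^2 - 630·x^2·y - 108·x^2 + 60·x - 84·x·y + 162·x·y - 90·y + 126·y^2 + 54·x - 30 + 42·y + 2430·x^3·y - 1350·x^2·y + 1890·x^2·y^2 + 972·x^2·y^2 - 540·x·y^2 + 756·x·y^3 - 1458·x·y^3 + 810·y^3 - 1134·y^4 - 486·x·y^2 + 270·y^2 - 378·y^3    [distributive law]
= -810·x^3 + 342·x^2 - 1980·x^2·y + 114·x + 78·x·y - 48·y + 396·y^2 - 30 + 2430·x^3·y + 2862·x^2·y^2 - 1026·x·y^2 - 702·x·y^3 + 432·y^3 - 1134·y^4    [combine like terms]

-810·x^3 + 342·x^2 - 1980·x^2·y + 114·x + 78·x·y - 48·y + 396·y^2 - 30 + 2430·x^3·y + 2862·x^2·y^2 - 1026·x·y^2 - 702·x·y^3 + 432·y^3 - 1134·y^4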